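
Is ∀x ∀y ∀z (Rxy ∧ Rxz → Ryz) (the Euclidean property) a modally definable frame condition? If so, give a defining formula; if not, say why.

Definable; ◇p → □◇p defines it

This is a Sahlqvist condition; the 5 axiom ◇p → □◇p defines it.
Suppose ◇p→□◇p is valid. Take Rxy, Rxz and set V(p)={y}. Then ◇p at x, so □◇p at x, so ◇p at z, so some w with Rzw has p; w=y, i.e. Rzy. By symmetry of the argument, Ryz.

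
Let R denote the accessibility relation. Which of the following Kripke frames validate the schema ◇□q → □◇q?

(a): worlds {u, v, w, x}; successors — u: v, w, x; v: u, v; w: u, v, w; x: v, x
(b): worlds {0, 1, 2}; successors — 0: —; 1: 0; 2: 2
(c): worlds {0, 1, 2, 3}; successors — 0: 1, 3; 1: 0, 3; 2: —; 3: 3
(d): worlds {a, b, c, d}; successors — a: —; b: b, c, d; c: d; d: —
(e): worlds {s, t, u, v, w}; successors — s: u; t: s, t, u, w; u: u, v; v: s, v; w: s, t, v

(a), (c)

This is the axiom for convergence; its first-order frame correspondent is ∀x ∀y ∀z (Rxy ∧ Rxz → ∃w (Ryw ∧ Rzw)).
(a): holds.
(b): fails — R10 and R10 but 0 and 0 have no common successor.
(c): holds.
(d): fails — Rbd and Rbd but d and d have no common successor.
(e): fails — Rts and Rtw but s and w have no common successor.
Valid on: (a), (c).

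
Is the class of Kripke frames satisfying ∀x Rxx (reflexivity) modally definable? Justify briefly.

The condition is reflexivity. A defining modal formula is □r → r.
Suppose □r→r is valid. At any x set V(r)={w : Rxw}. Then □r holds at x, so r holds at x, i.e. Rxx.

Yes — defined by □r → r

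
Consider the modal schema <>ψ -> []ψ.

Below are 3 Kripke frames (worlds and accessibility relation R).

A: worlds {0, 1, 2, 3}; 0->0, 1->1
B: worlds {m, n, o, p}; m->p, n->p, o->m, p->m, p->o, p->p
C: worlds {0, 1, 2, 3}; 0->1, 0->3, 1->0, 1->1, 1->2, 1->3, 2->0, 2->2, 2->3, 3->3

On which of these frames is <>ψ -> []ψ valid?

A

Frame correspondent (Sahlqvist): forall x forall y forall z (Rxy & Rxz -> y = z) — i.e. partial functionality.
A: holds.
B: fails — p sees both m and o.
C: fails — 0 sees both 1 and 3.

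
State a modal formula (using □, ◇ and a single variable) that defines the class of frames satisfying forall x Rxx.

A defining formula is □r → r (the T axiom).
Suppose □r→r is valid. At any x set V(r)={w : Rxw}. Then □r holds at x, so r holds at x, i.e. Rxx.

□r → r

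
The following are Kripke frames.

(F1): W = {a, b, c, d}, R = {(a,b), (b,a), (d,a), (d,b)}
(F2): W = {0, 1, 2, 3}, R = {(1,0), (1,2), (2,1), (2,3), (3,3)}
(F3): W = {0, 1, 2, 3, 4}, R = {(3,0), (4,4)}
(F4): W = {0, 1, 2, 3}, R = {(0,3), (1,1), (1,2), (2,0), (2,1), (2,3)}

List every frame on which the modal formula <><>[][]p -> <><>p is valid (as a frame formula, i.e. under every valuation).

(F1), (F3)

The schema corresponds to a generalized confluence (Geach) condition: forall x forall y (x R^2 y -> exists w (y R^2 w & x R^2 w)).
(F1): satisfies the condition.
(F2): fails — 2R²0 but no w with 0R²w and 2R²w.
(F3): satisfies the condition.
(F4): fails — 1R²0 but no w with 0R²w and 1R²w.
Valid on: (F1), (F3).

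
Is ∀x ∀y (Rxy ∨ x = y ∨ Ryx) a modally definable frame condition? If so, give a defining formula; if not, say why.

No

Any modally definable frame class is closed under disjoint unions.
Take 2 disjoint single-world reflexive frames: each is trivially connected, but their disjoint union has 2 worlds with no edge between distinct components, so it is not connected.
So no modal formula (or set of formulas) defines exactly the connected frames.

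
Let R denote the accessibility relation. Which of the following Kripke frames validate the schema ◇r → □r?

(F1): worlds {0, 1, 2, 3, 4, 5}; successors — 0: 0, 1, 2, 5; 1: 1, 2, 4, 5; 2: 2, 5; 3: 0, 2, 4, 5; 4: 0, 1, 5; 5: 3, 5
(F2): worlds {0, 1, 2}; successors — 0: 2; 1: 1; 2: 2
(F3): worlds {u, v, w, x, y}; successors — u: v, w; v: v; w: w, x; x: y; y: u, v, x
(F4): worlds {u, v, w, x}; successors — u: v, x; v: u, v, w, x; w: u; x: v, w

(F2)

Frame correspondent (Sahlqvist): ∀x ∀y ∀z (Rxy ∧ Rxz → y = z) — i.e. partial functionality.
(F1): fails — 0 sees both 0 and 1.
(F2): holds.
(F3): fails — u sees both v and w.
(F4): fails — u sees both v and x.
Valid on: (F2).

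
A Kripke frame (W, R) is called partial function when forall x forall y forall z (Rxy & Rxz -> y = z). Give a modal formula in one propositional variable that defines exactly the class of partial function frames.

◇s → □s

A defining formula is ◇s → □s (the CD axiom).
Suppose ◇s→□s is valid. Take Rxy, Rxz and set V(s)={y}. Then ◇s at x, so □s at x, so s at z, i.e. z=y.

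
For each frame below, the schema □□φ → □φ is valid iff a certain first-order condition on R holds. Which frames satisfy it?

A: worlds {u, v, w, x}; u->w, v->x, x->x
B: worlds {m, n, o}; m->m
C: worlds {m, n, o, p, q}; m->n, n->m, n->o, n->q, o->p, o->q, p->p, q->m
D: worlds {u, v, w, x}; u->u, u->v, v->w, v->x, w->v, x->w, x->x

B

Frame correspondent (Sahlqvist): ∀x ∀y (Rxy → ∃z (Rxz ∧ Rzy)) — i.e. density.
A: fails — Ruw but no z with Ruz and Rzw.
B: ✓.
C: fails — Rno but no z with Rnz and Rzo.
D: fails — Rwv but no z with Rwz and Rzv.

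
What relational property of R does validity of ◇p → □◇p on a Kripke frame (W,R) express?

The Euclidean property

This is the 5 axiom.
Its frame correspondent is the Euclidean property — ∀x ∀y ∀z (Rxy ∧ Rxz → Ryz).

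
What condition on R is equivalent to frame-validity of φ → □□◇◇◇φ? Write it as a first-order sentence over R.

∀x ∀z (xR²z → ∃w (x = w ∧ zR³w))

This is a Sahlqvist (Geach-type) schema ◇^0□^0φ → □^2◇^3φ.
Minimal-valuation argument: fix x; take any y with xR^0y and any z with xR^2z. Set V(φ) to the set of worlds R-reachable from y in exactly 0 steps. Then □^0φ holds at y, so the antecedent holds at x; validity forces ◇^3φ at z, giving a w with zR^3w and yR^0w.
First-order correspondent: ∀x ∀z (xR²z → ∃w (x = w ∧ zR³w)).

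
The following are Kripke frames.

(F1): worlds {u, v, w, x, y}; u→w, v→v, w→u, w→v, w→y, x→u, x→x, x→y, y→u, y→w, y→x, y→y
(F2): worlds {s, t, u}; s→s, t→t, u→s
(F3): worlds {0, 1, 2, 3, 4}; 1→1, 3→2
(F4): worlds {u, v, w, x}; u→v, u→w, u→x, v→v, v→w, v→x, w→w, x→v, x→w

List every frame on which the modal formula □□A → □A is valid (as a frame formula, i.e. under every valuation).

(F2), (F4)

This is the axiom for density; its first-order frame correspondent is ∀x ∀y (Rxy → ∃z (Rxz ∧ Rzy)).
(F1): fails — Ruw but no z with Ruz and Rzw.
(F2): holds.
(F3): fails — R32 but no z with R3z and Rz2.
(F4): holds.
Valid on: (F2), (F4).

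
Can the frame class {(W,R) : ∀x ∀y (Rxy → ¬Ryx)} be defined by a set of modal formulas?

Not definable by any modal formula

Any modally definable frame class is closed under surjective bounded morphisms.
The 4-cycle (worlds w0,w1,w2,w3 with w0→w1→w2→w3→w0) is asymmetric. Mapping every world to a single reflexive point • is a surjective bounded morphism, and the reflexive point is not asymmetric (R•• but asymmetry requires ¬R••).
So no modal formula (or set of formulas) defines exactly the asymmetric frames.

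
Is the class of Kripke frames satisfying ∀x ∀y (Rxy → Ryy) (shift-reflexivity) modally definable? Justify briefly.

Yes — defined by □(□p → p)

The condition is shift-reflexivity. A defining modal formula is □(□p → p).
Suppose □(□p→p) is valid. Take Rxy and set V(p)={w : Ryw}. Then at y, □p holds; since □(□p→p) at x, □p→p at y, so p at y, i.e. Ryy.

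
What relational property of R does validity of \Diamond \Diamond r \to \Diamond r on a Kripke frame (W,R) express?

This is a form of the 4 axiom.
It corresponds to transitivity: \forall x \forall y \forall z (Rxy \wedge Ryz \to Rxz).

transitivity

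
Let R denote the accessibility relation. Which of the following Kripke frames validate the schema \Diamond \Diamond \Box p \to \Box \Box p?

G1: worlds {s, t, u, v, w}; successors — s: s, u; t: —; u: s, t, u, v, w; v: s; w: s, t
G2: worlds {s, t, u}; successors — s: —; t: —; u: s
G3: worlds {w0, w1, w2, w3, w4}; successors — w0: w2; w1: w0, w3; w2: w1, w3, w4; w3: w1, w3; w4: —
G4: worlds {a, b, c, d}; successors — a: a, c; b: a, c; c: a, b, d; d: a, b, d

Frame correspondent (Sahlqvist): \forall x \forall y \forall z ((x R^2 y \wedge x R^2 z) \to \exists w (yRw \wedge z = w)) — i.e. a generalized confluence (Geach) condition.
G1: fails — sR²s, sR²t but no w* with sRw* and t=w*.
G2: holds.
G3: fails — w0R²w1, w0R²w1 but no w with w1Rw and w1=w.
G4: fails — aR²a, aR²b but no w with aRw and b=w.

G2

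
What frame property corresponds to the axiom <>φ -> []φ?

This is the CD axiom.
Its frame correspondent is partial functionality — forall x forall y forall z (Rxy & Rxz -> y = z).

Partial functionality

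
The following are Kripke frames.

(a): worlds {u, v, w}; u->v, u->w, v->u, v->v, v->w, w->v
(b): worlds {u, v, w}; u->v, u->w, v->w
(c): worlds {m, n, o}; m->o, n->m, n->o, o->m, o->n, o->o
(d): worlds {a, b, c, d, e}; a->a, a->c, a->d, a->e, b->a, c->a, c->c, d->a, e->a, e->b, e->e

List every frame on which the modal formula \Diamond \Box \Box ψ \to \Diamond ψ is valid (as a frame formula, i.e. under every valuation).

The schema corresponds to a generalized confluence (Geach) condition: \forall x \forall y (xRy \to \exists w (y R^2 w \wedge xRw)).
(a): condition met.
(b): fails — uRv but no t with vR²t and uRt.
(c): condition met.
(d): condition met.
Valid on: (a), (c), (d).

(a), (c), (d)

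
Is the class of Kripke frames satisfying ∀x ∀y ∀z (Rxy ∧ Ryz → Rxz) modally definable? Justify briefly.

Yes, by □r → □□r

This is a Sahlqvist condition; the 4 axiom □r → □□r defines it.
Suppose □r→□□r is valid. Take Rxy, Ryz and set V(r)={w : Rxw}. Then □r at x, so □□r at x, so □r at y, so r at z, i.e. Rxz.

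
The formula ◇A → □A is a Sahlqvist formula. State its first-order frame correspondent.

This schema is the CD axiom.
It corresponds to partial functionality: ∀x ∀y ∀z (Rxy ∧ Rxz → y = z).

partial functionality: ∀x ∀y ∀z (Rxy ∧ Rxz → y = z)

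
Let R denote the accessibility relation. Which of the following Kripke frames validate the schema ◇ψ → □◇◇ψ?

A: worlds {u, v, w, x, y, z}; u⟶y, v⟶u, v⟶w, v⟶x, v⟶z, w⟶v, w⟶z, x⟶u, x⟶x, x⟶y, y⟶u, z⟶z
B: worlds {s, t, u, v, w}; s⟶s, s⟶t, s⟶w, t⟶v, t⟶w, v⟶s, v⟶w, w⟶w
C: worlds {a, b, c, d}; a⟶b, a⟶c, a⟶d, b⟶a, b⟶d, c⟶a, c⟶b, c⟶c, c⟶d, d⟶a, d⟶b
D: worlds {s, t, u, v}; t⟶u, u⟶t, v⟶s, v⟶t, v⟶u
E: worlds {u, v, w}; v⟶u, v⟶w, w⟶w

C

Frame correspondent (Sahlqvist): ∀x ∀y ∀z ((xRy ∧ xRz) → ∃w (y = w ∧ zR²w)) — i.e. a generalized confluence (Geach) condition.
A: fails — vRu, vRz but no t with u=t and zR²t.
B: fails — sRs, sRw but no w* with s=w* and wR²w*.
C: ✓.
D: fails — vRs, vRs but no w with s=w and sR²w.
E: fails — vRu, vRu but no t with u=t and uR²t.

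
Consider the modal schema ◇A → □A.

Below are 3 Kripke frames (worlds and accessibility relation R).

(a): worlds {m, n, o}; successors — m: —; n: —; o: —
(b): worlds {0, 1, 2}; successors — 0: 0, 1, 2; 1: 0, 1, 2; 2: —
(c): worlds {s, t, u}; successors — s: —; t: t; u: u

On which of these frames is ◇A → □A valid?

The schema corresponds to partial functionality: ∀x ∀y ∀z (Rxy ∧ Rxz → y = z).
(a): condition met.
(b): fails — 0 sees both 0 and 1.
(c): condition met.

(a), (c)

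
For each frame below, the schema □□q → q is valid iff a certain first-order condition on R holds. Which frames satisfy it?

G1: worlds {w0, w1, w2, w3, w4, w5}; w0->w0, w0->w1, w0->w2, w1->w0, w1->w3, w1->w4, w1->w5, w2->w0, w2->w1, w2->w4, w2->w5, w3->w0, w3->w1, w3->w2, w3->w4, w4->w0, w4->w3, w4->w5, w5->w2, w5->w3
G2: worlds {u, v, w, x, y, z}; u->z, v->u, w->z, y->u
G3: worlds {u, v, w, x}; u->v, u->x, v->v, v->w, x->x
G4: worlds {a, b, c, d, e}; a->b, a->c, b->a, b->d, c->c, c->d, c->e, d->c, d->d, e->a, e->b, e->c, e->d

The schema corresponds to a generalized confluence (Geach) condition: ∀x ∃w (xR²w ∧ x = w).
G1: condition met.
G2: fails — at u but no t with uR²t and u=t.
G3: fails — at u but no t with uR²t and u=t.
G4: condition met.

G1, G4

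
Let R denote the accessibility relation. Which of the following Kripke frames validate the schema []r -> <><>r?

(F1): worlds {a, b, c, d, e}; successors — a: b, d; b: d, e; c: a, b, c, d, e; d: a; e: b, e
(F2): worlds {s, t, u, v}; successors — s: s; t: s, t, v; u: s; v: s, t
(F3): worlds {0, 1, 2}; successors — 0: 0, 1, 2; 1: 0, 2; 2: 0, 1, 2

(F2), (F3)

This is the axiom for a generalized confluence (Geach) condition; its first-order frame correspondent is forall x exists w (xRw & x R^2 w).
(F1): fails — at d but no w with dRw and dR²w.
(F2): condition met.
(F3): condition met.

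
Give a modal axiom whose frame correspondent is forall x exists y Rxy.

□s → ◇s

A defining formula is □s → ◇s (the D axiom).
Suppose □s→◇s is valid. At any x set V(s)=W. Then □s at x, so ◇s at x, so x has a successor.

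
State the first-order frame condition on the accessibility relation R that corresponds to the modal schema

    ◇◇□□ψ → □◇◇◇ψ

This is a Sahlqvist (Geach-type) schema ◇^2□^2ψ → □^1◇^3ψ.
Minimal-valuation argument: fix x; take any y with xR^2y and any z with xR^1z. Set V(ψ) to the set of worlds R-reachable from y in exactly 2 steps. Then □^2ψ holds at y, so the antecedent holds at x; validity forces ◇^3ψ at z, giving a w with zR^3w and yR^2w.
First-order correspondent: ∀x ∀y ∀z ((xR²y ∧ xRz) → ∃w (yR²w ∧ zR³w)).

∀x ∀y ∀z ((xR²y ∧ xRz) → ∃w (yR²w ∧ zR³w))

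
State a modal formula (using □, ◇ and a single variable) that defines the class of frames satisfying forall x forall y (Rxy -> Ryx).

A defining formula is p → □◇p (the B axiom).
Suppose p→□◇p is valid. Take Rxy and set V(p)={x}. Then p at x, so □◇p at x, so ◇p at y, so some z with Ryz has p; z=x, i.e. Ryx.

p → □◇p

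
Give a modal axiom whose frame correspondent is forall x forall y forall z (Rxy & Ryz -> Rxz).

This is transitivity; the standard corresponding axiom is 4: □p → □□p.
Suppose □p→□□p is valid. Take Rxy, Ryz and set V(p)={w : Rxw}. Then □p at x, so □□p at x, so □p at y, so p at z, i.e. Rxz.

□p → □□p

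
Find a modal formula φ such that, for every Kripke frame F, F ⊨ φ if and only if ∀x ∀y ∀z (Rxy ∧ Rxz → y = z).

◇r → □r

A defining formula is ◇r → □r (the CD axiom).
Suppose ◇r→□r is valid. Take Rxy, Rxz and set V(r)={y}. Then ◇r at x, so □r at x, so r at z, i.e. z=y.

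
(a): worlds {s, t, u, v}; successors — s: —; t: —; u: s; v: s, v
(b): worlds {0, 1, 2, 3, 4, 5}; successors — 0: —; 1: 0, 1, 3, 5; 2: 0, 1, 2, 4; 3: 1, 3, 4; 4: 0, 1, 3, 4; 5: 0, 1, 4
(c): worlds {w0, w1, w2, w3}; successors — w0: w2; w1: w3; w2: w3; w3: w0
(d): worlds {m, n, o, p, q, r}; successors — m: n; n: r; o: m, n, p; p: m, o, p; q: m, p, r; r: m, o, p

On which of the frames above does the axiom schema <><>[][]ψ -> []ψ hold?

The schema corresponds to a generalized confluence (Geach) condition: forall x forall y forall z ((x R^2 y & xRz) -> exists w (y R^2 w & z = w)).
(a): fails — vR²s, vRs but no w with sR²w and s=w.
(b): fails — 1R²0, 1R0 but no w with 0R²w and 0=w.
(c): satisfies the condition.
(d): fails — nR²p, nRr but no w with pR²w and r=w.
Valid on: (c).

(c)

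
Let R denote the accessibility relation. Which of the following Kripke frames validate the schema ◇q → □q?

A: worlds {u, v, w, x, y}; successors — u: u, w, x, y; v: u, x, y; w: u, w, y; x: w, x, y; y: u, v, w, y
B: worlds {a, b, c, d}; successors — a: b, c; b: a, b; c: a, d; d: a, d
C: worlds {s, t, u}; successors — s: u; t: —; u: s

The schema corresponds to partial functionality: ∀x ∀y ∀z (Rxy ∧ Rxz → y = z).
A: fails — u sees both u and w.
B: fails — a sees both b and c.
C: holds.

C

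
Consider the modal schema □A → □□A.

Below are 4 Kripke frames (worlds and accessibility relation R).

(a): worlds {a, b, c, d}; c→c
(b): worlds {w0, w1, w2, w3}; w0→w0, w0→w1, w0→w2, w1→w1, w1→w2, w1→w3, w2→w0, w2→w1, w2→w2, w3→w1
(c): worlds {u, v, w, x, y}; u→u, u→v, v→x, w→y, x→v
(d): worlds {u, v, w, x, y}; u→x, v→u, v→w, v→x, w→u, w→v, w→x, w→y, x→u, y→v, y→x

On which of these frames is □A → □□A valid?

The schema corresponds to transitivity: ∀x ∀y ∀z (Rxy ∧ Ryz → Rxz).
(a): condition met.
(b): fails — Rw1w2 and Rw2w0 but not Rw1w0.
(c): fails — Ruv and Rvx but not Rux.
(d): fails — Ryx and Rxu but not Ryu.
Valid on: (a).

(a)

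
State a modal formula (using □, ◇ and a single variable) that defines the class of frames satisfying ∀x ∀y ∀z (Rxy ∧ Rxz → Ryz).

A defining formula is ◇ψ → □◇ψ (the 5 axiom).
Suppose ◇ψ→□◇ψ is valid. Take Rxy, Rxz and set V(ψ)={y}. Then ◇ψ at x, so □◇ψ at x, so ◇ψ at z, so some w with Rzw has ψ; w=y, i.e. Rzy. By symmetry of the argument, Ryz.

◇ψ → □◇ψ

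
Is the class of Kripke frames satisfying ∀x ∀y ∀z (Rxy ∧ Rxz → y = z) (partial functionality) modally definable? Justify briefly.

Yes — defined by ◇p → □p

Yes: it is partial functionality, defined by the CD schema ◇p → □p.
Suppose ◇p→□p is valid. Take Rxy, Rxz and set V(p)={y}. Then ◇p at x, so □p at x, so p at z, i.e. z=y.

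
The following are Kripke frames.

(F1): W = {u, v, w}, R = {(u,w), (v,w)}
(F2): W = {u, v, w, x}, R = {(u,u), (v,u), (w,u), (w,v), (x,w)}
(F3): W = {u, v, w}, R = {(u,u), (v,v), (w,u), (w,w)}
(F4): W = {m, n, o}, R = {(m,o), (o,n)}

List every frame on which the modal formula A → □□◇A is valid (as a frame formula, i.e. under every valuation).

The schema corresponds to a generalized confluence (Geach) condition: ∀x ∀z (xR²z → ∃w (x = w ∧ zRw)).
(F1): ✓.
(F2): fails — vR²u but no t with v=t and uRt.
(F3): fails — wR²u but no t with w=t and uRt.
(F4): fails — mR²n but no w with m=w and nRw.

(F1)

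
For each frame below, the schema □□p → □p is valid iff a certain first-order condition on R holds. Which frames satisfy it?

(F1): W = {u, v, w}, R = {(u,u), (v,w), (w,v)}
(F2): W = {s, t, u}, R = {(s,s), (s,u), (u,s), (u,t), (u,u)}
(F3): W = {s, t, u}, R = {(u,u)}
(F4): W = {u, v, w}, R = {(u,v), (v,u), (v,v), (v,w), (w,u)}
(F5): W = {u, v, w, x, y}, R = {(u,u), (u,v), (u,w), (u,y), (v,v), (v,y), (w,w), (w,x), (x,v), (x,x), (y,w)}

Frame correspondent (Sahlqvist): ∀x ∀y (Rxy → ∃z (Rxz ∧ Rzy)) — i.e. density.
(F1): fails — Rvw but no z with Rvz and Rzw.
(F2): satisfies the condition.
(F3): satisfies the condition.
(F4): fails — Rwu but no z with Rwz and Rzu.
(F5): satisfies the condition.
Valid on: (F2), (F3), (F5).

(F2), (F3), (F5)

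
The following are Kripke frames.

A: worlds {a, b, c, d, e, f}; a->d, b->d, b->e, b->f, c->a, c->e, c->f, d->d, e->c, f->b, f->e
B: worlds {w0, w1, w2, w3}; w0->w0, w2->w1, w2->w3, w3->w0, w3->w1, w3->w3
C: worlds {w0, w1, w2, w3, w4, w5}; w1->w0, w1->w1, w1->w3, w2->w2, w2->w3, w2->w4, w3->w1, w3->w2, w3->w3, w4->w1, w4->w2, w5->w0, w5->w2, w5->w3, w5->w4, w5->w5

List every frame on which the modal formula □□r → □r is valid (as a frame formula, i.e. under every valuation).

B, C

The schema corresponds to density: ∀x ∀y (Rxy → ∃z (Rxz ∧ Rzy)).
A: fails — Rcf but no z with Rcz and Rzf.
B: ✓.
C: ✓.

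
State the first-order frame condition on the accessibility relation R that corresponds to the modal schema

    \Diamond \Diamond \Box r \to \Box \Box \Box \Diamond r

\forall x \forall y \forall z ((x R^2 y \wedge x R^3 z) \to \exists w (yRw \wedge zRw))

This is a Sahlqvist (Geach-type) schema ◇^2□^1r → □^3◇^1r.
Minimal-valuation argument: fix x; take any y with xR^2y and any z with xR^3z. Set V(r) to the set of worlds R-reachable from y in exactly 1 step. Then □^1r holds at y, so the antecedent holds at x; validity forces ◇^1r at z, giving a w with zR^1w and yR^1w.
First-order correspondent: \forall x \forall y \forall z ((x R^2 y \wedge x R^3 z) \to \exists w (yRw \wedge zRw)).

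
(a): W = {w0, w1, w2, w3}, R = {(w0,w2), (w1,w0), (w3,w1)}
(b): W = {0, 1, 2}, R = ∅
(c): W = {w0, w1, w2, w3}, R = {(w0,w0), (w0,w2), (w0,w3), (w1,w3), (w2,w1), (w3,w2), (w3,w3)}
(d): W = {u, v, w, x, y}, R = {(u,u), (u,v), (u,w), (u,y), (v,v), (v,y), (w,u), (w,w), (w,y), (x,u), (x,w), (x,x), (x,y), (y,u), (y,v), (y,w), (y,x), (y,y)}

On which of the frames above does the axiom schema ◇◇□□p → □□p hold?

The schema corresponds to a generalized confluence (Geach) condition: ∀x ∀y ∀z ((xR²y ∧ xR²z) → ∃w (yR²w ∧ z = w)).
(a): fails — w1R²w2, w1R²w2 but no w with w2R²w and w2=w.
(b): ✓.
(c): fails — w0R²w1, w0R²w0 but no w with w1R²w and w0=w.
(d): ✓.

(b), (d)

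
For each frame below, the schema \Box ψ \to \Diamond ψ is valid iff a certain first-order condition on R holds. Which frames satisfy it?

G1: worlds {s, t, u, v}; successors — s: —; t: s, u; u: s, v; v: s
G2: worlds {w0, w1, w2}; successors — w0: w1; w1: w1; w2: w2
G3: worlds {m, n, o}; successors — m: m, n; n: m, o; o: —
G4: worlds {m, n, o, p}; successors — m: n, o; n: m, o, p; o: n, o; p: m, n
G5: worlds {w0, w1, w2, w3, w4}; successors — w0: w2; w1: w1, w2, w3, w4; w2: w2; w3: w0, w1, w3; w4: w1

G2, G4, G5

The schema corresponds to seriality: \forall x \exists y Rxy.
G1: fails — world s has no successor.
G2: satisfies the condition.
G3: fails — world o has no successor.
G4: satisfies the condition.
G5: satisfies the condition.
Valid on: G2, G4, G5.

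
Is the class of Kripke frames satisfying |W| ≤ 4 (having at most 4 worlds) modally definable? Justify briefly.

If a class were modally definable it would be closed under disjoint unions (Goldblatt–Thomason).
Any modal formula valid on each of 5 disjoint one-world frames is valid on their disjoint union (validity is preserved under disjoint unions). Each one-world frame has |W|=1≤4, but the union has |W|=5.
Hence having at most 4 worlds is not modally definable.

Not definable by any modal formula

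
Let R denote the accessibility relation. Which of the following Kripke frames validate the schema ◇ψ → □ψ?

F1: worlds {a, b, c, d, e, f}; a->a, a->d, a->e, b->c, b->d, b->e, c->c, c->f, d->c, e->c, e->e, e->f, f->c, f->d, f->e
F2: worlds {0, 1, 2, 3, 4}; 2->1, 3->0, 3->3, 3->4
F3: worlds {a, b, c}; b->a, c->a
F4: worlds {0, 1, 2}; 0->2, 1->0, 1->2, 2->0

This is the axiom for partial functionality; its first-order frame correspondent is ∀x ∀y ∀z (Rxy ∧ Rxz → y = z).
F1: fails — a sees both a and d.
F2: fails — 3 sees both 0 and 3.
F3: satisfies the condition.
F4: fails — 1 sees both 0 and 2.
Valid on: F3.

F3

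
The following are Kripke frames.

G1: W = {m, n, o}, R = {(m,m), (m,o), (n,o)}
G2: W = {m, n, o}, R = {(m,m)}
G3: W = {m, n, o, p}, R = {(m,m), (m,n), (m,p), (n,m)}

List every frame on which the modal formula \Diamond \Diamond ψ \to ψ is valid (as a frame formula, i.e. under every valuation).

G2

Frame correspondent (Sahlqvist): \forall x \forall y (x R^2 y \to \exists w (y = w \wedge x = w)) — i.e. a generalized confluence (Geach) condition.
G1: fails — mR²o but o ≠ m.
G2: holds.
G3: fails — mR²n but n ≠ m.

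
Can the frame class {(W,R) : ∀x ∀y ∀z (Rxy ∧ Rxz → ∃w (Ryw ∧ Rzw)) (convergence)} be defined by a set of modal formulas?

This is a Sahlqvist condition; the .2 axiom ◇□p → □◇p defines it.
Suppose ◇□p→□◇p is valid. Take Rxy, Rxz and set V(p)={w : Ryw}. Then □p at y so ◇□p at x, so □◇p at x, so ◇p at z, giving w with Rzw and Ryw.

Yes, by ◇□p → □◇p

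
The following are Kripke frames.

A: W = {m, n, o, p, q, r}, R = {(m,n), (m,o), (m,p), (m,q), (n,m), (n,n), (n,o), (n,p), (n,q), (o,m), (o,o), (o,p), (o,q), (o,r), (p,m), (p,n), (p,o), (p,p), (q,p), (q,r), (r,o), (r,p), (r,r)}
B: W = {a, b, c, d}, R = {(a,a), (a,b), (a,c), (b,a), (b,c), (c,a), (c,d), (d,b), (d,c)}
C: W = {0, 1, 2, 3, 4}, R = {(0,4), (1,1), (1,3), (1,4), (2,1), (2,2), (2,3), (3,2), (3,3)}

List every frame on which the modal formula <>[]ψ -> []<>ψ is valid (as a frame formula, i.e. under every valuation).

This is the axiom for convergence; its first-order frame correspondent is forall x forall y forall z (Rxy & Rxz -> exists w (Ryw & Rzw)).
A: condition met.
B: condition met.
C: fails — R04 and R04 but 4 and 4 have no common successor.

A, B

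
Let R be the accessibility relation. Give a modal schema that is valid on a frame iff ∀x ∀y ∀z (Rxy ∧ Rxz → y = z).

◇s → □s

The condition is partial functionality. The CD schema ◇s → □s defines it.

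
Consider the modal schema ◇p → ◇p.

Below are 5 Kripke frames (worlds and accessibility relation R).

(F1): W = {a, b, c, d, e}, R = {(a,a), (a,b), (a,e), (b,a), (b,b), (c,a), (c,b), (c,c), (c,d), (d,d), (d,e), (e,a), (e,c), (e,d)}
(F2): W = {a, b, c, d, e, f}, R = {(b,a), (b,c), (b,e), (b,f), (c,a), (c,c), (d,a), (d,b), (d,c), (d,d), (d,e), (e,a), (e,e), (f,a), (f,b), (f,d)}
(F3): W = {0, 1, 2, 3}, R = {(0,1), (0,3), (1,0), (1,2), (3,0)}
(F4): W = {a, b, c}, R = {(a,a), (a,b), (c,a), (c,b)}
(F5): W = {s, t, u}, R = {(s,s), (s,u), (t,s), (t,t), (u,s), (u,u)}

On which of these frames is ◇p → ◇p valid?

Frame correspondent (Sahlqvist): ∀x ∀y (xRy → ∃w (y = w ∧ xRw)) — i.e. a generalized confluence (Geach) condition.
(F1): ✓.
(F2): ✓.
(F3): ✓.
(F4): ✓.
(F5): ✓.
Valid on: (F1), (F2), (F3), (F4), (F5).

(F1), (F2), (F3), (F4), (F5)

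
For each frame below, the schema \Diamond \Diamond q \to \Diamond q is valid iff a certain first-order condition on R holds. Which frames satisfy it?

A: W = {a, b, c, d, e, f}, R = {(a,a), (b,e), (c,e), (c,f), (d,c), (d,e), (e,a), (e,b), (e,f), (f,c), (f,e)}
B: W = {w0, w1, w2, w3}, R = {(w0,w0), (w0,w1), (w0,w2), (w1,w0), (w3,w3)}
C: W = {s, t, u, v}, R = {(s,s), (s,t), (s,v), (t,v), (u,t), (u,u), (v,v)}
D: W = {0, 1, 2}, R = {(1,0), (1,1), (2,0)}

The schema corresponds to transitivity: \forall x \forall y \forall z (Rxy \wedge Ryz \to Rxz).
A: fails — Reb and Rbe but not Ree.
B: fails — Rw1w0 and Rw0w1 but not Rw1w1.
C: fails — Rut and Rtv but not Ruv.
D: holds.

D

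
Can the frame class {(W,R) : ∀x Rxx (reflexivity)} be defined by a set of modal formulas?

Definable; □q → q defines it

Yes: it is reflexivity, defined by the T schema □q → q.
Suppose □q→q is valid. At any x set V(q)={w : Rxw}. Then □q holds at x, so q holds at x, i.e. Rxx.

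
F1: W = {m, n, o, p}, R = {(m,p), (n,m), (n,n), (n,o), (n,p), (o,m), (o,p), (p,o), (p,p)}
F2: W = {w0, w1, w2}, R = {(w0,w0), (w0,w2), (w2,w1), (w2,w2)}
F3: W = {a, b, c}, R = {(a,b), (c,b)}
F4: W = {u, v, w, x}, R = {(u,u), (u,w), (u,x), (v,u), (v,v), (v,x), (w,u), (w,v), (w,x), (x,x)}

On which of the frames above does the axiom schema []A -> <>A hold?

This is the axiom for seriality; its first-order frame correspondent is forall x exists y Rxy.
F1: condition met.
F2: fails — world w1 has no successor.
F3: fails — world b has no successor.
F4: condition met.

F1, F4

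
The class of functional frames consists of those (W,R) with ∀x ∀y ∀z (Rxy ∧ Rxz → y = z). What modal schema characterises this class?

◇s → □s

This is partial functionality; the standard corresponding axiom is CD: ◇s → □s.
Suppose ◇s→□s is valid. Take Rxy, Rxz and set V(s)={y}. Then ◇s at x, so □s at x, so s at z, i.e. z=y.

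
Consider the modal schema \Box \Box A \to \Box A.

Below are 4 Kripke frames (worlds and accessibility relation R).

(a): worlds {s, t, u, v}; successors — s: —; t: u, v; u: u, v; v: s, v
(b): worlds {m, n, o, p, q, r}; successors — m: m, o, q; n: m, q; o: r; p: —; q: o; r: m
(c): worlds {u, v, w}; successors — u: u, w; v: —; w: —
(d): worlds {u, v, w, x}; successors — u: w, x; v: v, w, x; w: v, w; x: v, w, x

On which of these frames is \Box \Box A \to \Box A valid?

This is the axiom for density; its first-order frame correspondent is \forall x \forall y (Rxy \to \exists z (Rxz \wedge Rzy)).
(a): ✓.
(b): fails — Ror but no z with Roz and Rzr.
(c): ✓.
(d): ✓.

(a), (c), (d)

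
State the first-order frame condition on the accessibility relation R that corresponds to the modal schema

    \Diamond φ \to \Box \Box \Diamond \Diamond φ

\forall x \forall y \forall z ((xRy \wedge x R^2 z) \to \exists w (y = w \wedge z R^2 w))

This is a Sahlqvist (Geach-type) schema ◇^1□^0φ → □^2◇^2φ.
Minimal-valuation argument: fix x; take any y with xR^1y and any z with xR^2z. Set V(φ) to the set of worlds R-reachable from y in exactly 0 steps. Then □^0φ holds at y, so the antecedent holds at x; validity forces ◇^2φ at z, giving a w with zR^2w and yR^0w.
First-order correspondent: \forall x \forall y \forall z ((xRy \wedge x R^2 z) \to \exists w (y = w \wedge z R^2 w)).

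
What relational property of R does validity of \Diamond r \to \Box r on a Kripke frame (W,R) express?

partial functionality

This schema is the CD axiom.
Its frame correspondent is partial functionality — \forall x \forall y \forall z (Rxy \wedge Rxz \to y = z).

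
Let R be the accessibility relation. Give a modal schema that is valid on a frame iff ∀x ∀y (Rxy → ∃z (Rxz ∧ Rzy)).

□□q → □q

This is density; the standard corresponding axiom is C4: □□q → □q.
Suppose □□q→□q is valid. Take Rxy and set V(q)={w : xR²w}. Then □□q at x, so □q at x, so q at y, i.e. ∃z(Rxz∧Rzy).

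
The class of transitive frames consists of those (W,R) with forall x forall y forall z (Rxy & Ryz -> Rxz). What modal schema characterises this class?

This is transitivity; the standard corresponding axiom is 4: □q → □□q.

□q → □□q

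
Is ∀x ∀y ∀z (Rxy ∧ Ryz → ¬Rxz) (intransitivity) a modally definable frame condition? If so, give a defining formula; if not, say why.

Modal frame validity is preserved under surjective bounded morphisms.
The 7-cycle (worlds s,t,u,v,w,x,y with s→t→u→v→w→x→y→s) is intransitive. Mapping every world to a single reflexive point • is a surjective bounded morphism; the reflexive point is not intransitive (R••∧R•• but R••).
So no modal formula (or set of formulas) defines exactly the intransitive frames.

Not modally definable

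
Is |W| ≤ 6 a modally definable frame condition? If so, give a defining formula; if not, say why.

If a class were modally definable it would be closed under disjoint unions (Goldblatt–Thomason).
Any modal formula valid on each of 7 disjoint one-world frames is valid on their disjoint union (validity is preserved under disjoint unions). Each one-world frame has |W|=1≤6, but the union has |W|=7.
So no modal formula (or set of formulas) defines exactly the |W|≤6 frames.

Not definable by any modal formula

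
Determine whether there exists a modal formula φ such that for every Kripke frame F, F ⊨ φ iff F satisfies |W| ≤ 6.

Not modally definable

Any modally definable frame class is closed under disjoint unions.
Any modal formula valid on each of 7 disjoint one-world frames is valid on their disjoint union (validity is preserved under disjoint unions). Each one-world frame has |W|=1≤6, but the union has |W|=7.
So the class is not modally definable.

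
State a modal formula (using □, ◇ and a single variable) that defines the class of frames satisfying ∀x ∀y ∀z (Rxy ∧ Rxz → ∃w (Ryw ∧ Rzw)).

◇□q → □◇q

This is convergence; the standard corresponding axiom is .2: ◇□q → □◇q.
Suppose ◇□q→□◇q is valid. Take Rxy, Rxz and set V(q)={w : Ryw}. Then □q at y so ◇□q at x, so □◇q at x, so ◇q at z, giving w with Rzw and Ryw.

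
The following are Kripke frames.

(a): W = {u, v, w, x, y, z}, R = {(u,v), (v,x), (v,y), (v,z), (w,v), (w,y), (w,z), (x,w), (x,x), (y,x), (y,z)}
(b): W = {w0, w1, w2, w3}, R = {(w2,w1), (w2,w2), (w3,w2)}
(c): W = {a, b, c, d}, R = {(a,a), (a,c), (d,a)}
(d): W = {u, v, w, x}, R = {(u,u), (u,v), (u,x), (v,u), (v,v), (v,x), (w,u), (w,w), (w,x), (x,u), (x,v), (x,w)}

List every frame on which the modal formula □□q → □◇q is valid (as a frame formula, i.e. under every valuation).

(d)

Frame correspondent (Sahlqvist): ∀x ∀z (xRz → ∃w (xR²w ∧ zRw)) — i.e. a generalized confluence (Geach) condition.
(a): fails — vRz but no t with vR²t and zRt.
(b): fails — w2Rw1 but no w with w2R²w and w1Rw.
(c): fails — aRc but no w with aR²w and cRw.
(d): holds.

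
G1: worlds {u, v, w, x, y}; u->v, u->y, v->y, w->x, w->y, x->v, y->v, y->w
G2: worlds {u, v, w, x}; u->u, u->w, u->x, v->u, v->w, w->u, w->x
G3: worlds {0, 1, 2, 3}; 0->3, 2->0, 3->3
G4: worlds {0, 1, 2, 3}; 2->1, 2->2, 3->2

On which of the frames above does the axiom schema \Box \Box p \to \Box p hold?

G2, G4

This is the axiom for density; its first-order frame correspondent is \forall x \forall y (Rxy \to \exists z (Rxz \wedge Rzy)).
G1: fails — Rwx but no z with Rwz and Rzx.
G2: ✓.
G3: fails — R20 but no z with R2z and Rz0.
G4: ✓.
Valid on: G2, G4.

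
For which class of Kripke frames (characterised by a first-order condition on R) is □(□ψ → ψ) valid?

This is the T□ axiom.
Its frame correspondent is shift-reflexivity — ∀x ∀y (Rxy → Ryy).

shift-reflexivity: ∀x ∀y (Rxy → Ryy)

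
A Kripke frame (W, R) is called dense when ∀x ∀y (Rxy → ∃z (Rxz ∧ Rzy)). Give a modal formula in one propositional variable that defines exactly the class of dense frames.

□□r → □r

A defining formula is □□r → □r (the C4 axiom).
Suppose □□r→□r is valid. Take Rxy and set V(r)={w : xR²w}. Then □□r at x, so □r at x, so r at y, i.e. ∃z(Rxz∧Rzy).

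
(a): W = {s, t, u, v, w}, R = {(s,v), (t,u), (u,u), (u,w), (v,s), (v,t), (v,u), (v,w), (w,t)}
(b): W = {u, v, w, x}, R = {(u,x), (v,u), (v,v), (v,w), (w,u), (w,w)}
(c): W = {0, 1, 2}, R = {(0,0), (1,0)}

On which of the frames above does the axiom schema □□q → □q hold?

(c)

Frame correspondent (Sahlqvist): ∀x ∀y (Rxy → ∃z (Rxz ∧ Rzy)) — i.e. density.
(a): fails — Rwt but no z with Rwz and Rzt.
(b): fails — Rux but no z with Ruz and Rzx.
(c): ✓.
Valid on: (c).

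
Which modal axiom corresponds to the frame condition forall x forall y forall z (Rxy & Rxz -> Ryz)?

◇s → □◇s

This is the Euclidean property; the standard corresponding axiom is 5: ◇s → □◇s.
Suppose ◇s→□◇s is valid. Take Rxy, Rxz and set V(s)={y}. Then ◇s at x, so □◇s at x, so ◇s at z, so some w with Rzw has s; w=y, i.e. Rzy. By symmetry of the argument, Ryz.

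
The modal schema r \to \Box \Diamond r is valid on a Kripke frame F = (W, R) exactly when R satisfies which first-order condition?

symmetry

This is the B axiom.
Its frame correspondent is symmetry — \forall x \forall y (Rxy \to Ryx).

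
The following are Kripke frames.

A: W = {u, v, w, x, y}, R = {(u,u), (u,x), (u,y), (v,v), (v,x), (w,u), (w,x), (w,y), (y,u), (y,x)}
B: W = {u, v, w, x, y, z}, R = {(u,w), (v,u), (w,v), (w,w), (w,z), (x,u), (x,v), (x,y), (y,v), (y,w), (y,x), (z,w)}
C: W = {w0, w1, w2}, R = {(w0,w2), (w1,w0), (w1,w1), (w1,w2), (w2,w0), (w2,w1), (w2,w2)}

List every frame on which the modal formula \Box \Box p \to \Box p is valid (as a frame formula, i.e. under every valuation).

This is the axiom for density; its first-order frame correspondent is \forall x \forall y (Rxy \to \exists z (Rxz \wedge Rzy)).
A: ✓.
B: fails — Ryx but no t with Ryt and Rtx.
C: ✓.

A, C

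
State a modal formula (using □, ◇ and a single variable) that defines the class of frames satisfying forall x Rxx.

A defining formula is □q → q (the T axiom).
Suppose □q→q is valid. At any x set V(q)={w : Rxw}. Then □q holds at x, so q holds at x, i.e. Rxx.

□q → q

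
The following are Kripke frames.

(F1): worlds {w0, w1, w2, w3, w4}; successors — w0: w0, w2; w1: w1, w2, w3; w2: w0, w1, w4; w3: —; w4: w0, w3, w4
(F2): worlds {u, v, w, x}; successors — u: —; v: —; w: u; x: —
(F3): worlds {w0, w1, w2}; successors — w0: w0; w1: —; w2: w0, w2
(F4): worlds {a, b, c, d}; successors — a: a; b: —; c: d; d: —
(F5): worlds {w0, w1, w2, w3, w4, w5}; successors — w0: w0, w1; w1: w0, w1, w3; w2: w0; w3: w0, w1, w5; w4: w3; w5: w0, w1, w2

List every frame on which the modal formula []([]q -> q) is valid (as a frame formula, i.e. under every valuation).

This is the axiom for shift-reflexivity; its first-order frame correspondent is forall x forall y (Rxy -> Ryy).
(F1): fails — Rw1w2 but not Rw2w2.
(F2): fails — Rwu but not Ruu.
(F3): ✓.
(F4): fails — Rcd but not Rdd.
(F5): fails — Rw3w5 but not Rw5w5.

(F3)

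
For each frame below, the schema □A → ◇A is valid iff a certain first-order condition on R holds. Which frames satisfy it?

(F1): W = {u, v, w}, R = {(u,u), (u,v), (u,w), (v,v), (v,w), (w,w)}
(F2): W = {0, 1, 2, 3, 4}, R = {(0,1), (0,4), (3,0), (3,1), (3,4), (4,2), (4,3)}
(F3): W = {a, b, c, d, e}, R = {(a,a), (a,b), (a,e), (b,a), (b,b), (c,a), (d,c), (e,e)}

Frame correspondent (Sahlqvist): ∀x ∃y Rxy — i.e. seriality.
(F1): condition met.
(F2): fails — world 1 has no successor.
(F3): condition met.
Valid on: (F1), (F3).

(F1), (F3)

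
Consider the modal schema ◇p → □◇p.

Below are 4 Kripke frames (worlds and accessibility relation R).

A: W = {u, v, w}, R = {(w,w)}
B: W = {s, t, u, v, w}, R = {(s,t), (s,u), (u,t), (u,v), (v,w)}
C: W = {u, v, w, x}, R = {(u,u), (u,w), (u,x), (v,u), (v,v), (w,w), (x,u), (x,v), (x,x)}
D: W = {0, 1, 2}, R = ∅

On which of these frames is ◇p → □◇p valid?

This is the axiom for the Euclidean property; its first-order frame correspondent is ∀x ∀y ∀z (Rxy ∧ Rxz → Ryz).
A: holds.
B: fails — Rsu and Rsu but not Ruu.
C: fails — Ruw and Ruu but not Rwu.
D: holds.

A, D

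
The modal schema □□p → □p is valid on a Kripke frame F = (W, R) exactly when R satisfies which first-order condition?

Density

Suppose □□p→□p is valid. Take Rxy and set V(p)={w : xR²w}. Then □□p at x, so □p at x, so p at y, i.e. ∃z(Rxz∧Rzy).
The converse is a direct semantic check.
So the correspondent is density.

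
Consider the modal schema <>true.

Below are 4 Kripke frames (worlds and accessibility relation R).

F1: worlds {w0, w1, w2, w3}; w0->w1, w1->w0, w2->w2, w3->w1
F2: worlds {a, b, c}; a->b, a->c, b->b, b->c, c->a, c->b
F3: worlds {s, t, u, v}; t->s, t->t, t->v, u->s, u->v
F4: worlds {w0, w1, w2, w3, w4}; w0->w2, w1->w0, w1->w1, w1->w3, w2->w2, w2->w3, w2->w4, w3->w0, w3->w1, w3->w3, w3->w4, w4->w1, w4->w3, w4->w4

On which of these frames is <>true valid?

F1, F2, F4

This is the axiom for seriality; its first-order frame correspondent is forall x exists y Rxy.
F1: ✓.
F2: ✓.
F3: fails — world s has no successor.
F4: ✓.
Valid on: F1, F2, F4.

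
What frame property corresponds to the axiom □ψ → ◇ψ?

Suppose □ψ→◇ψ is valid. At any x set V(ψ)=W. Then □ψ at x, so ◇ψ at x, so x has a successor.
Conversely, on a frame with seriality the schema holds at every world under every valuation.
So the correspondent is seriality.

seriality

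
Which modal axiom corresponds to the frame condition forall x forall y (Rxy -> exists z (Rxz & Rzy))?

□□r → □r

The condition is density. The C4 schema □□r → □r defines it.
Suppose □□r→□r is valid. Take Rxy and set V(r)={w : xR²w}. Then □□r at x, so □r at x, so r at y, i.e. ∃z(Rxz∧Rzy).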